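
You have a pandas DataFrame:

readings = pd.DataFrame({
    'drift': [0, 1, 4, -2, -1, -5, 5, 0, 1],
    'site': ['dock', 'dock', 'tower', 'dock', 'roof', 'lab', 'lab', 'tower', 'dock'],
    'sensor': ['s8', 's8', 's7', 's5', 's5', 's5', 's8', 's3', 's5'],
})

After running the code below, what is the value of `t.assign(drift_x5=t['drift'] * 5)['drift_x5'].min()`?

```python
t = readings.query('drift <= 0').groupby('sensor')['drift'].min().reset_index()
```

-25

filter rows where drift <= 0:
   drift   site sensor
0      0   dock     s8
3     -2   dock     s5
4     -1   roof     s5
5     -5    lab     s5
7      0  tower     s3
group by sensor, min of drift:
sensor
s3    0
s5   -5
s8    0
Name: drift, dtype: int64
reset_index():
  sensor  drift
0     s3      0
1     s5     -5
2     s8      0
add column drift_x5 = t['drift'] * 5:
  sensor  drift  drift_x5
0     s3      0         0
1     s5     -5       -25
2     s8      0         0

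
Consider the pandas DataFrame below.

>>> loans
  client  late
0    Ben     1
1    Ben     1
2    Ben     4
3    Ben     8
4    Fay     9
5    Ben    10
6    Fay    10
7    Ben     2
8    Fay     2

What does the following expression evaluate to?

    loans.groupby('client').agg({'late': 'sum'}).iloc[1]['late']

21

group by client, sum of late:
        late
client      
Ben       26
Fay       21
Finally, value at position 1, column 'late' = 21.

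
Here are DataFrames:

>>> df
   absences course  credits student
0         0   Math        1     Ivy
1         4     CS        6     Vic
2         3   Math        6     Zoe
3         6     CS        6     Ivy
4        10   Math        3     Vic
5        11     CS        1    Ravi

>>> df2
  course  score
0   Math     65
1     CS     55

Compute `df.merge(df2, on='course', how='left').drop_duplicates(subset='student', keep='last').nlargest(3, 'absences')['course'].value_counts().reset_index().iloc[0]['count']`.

merge on 'course' (how='left') → 6 rows:
   absences course  credits student  score
0         0   Math        1     Ivy     65
1         4     CS        6     Vic     55
2         3   Math        6     Zoe     65
3         6     CS        6     Ivy     55
4        10   Math        3     Vic     65
5        11     CS        1    Ravi     55
drop duplicate student (keep=last):
   absences course  credits student  score
2         3   Math        6     Zoe     65
3         6     CS        6     Ivy     55
4        10   Math        3     Vic     65
5        11     CS        1    Ravi     55
take 3 rows with largest absences:
   absences course  credits student  score
5        11     CS        1    Ravi     55
4        10   Math        3     Vic     65
3         6     CS        6     Ivy     55
value_counts of course:
course
CS      2
Math    1
Name: count, dtype: int64
reset_index():
  course  count
0     CS      2
1   Math      1
The value at position 0, column 'count' is 2.

2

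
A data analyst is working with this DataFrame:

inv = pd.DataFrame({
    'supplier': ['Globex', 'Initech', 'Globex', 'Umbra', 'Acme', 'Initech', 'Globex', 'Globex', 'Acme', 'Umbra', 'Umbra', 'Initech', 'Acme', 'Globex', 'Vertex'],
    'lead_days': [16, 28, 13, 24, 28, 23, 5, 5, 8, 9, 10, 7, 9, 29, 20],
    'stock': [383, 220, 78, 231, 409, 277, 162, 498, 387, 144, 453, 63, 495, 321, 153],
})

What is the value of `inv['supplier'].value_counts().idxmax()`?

Globex

value_counts of supplier:
supplier
Globex     5
Initech    3
Umbra      3
Acme       3
Vertex     1
Name: count, dtype: int64
The label with the largest value is Globex.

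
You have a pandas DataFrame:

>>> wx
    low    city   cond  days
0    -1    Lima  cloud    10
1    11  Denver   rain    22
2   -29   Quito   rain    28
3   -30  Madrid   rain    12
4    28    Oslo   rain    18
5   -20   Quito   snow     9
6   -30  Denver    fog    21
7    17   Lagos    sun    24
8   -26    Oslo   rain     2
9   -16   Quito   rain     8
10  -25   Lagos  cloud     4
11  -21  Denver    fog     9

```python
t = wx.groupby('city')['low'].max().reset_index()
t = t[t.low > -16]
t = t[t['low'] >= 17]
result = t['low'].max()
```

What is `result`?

group by city, max of low:
city
Denver    11
Lagos     17
Lima      -1
Madrid   -30
Oslo      28
Quito    -16
Name: low, dtype: int64
reset_index():
     city  low
0  Denver   11
1   Lagos   17
2    Lima   -1
3  Madrid  -30
4    Oslo   28
5   Quito  -16
filter rows where low > -16:
     city  low
0  Denver   11
1   Lagos   17
2    Lima   -1
4    Oslo   28
filter rows where low >= 17:
    city  low
1  Lagos   17
4   Oslo   28

28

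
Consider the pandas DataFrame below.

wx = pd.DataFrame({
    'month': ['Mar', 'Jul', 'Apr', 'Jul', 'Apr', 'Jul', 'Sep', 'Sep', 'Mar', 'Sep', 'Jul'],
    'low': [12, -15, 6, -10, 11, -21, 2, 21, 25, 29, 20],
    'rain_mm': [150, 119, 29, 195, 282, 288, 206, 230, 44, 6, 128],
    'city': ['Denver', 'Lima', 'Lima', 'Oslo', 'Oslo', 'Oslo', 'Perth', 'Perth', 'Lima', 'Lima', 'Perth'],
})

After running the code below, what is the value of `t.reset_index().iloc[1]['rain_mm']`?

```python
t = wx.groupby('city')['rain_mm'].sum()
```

group by city, sum of rain_mm:
city
Denver    150
Lima      198
Oslo      765
Perth     564
Name: rain_mm, dtype: int64
reset_index():
     city  rain_mm
0  Denver      150
1    Lima      198
2    Oslo      765
3   Perth      564
The value at position 1, column 'rain_mm' is 198.

198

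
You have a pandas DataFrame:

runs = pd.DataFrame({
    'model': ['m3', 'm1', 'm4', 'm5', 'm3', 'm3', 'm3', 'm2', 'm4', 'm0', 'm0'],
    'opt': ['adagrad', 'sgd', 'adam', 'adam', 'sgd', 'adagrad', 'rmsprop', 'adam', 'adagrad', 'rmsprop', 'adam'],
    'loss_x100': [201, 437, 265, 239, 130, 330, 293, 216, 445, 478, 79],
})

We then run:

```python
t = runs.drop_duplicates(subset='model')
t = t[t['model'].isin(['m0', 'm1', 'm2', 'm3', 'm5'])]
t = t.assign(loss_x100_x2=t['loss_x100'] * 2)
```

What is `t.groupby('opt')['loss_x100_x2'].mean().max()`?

956.0

drop duplicate model (keep=first):
  model      opt  loss_x100
0    m3  adagrad        201
1    m1      sgd        437
2    m4     adam        265
3    m5     adam        239
7    m2     adam        216
9    m0  rmsprop        478
filter rows where model in ['m0', 'm1', 'm2', 'm3', 'm5']:
  model      opt  loss_x100
0    m3  adagrad        201
1    m1      sgd        437
3    m5     adam        239
7    m2     adam        216
9    m0  rmsprop        478
add column loss_x100_x2 = t['loss_x100'] * 2:
  model      opt  loss_x100  loss_x100_x2
0    m3  adagrad        201           402
1    m1      sgd        437           874
3    m5     adam        239           478
7    m2     adam        216           432
9    m0  rmsprop        478           956
group by opt, mean of loss_x100_x2:
opt
adagrad    402.0
adam       455.0
rmsprop    956.0
sgd        874.0
Name: loss_x100_x2, dtype: float64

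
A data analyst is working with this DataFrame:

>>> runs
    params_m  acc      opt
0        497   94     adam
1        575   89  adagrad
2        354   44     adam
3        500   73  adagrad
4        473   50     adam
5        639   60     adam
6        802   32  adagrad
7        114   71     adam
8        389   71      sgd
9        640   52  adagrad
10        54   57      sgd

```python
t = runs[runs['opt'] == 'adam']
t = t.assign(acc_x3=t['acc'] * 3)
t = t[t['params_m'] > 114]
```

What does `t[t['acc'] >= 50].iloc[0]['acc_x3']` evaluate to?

filter rows where opt == 'adam':
   params_m  acc   opt
0       497   94  adam
2       354   44  adam
4       473   50  adam
5       639   60  adam
7       114   71  adam
add column acc_x3 = t['acc'] * 3:
   params_m  acc   opt  acc_x3
0       497   94  adam     282
2       354   44  adam     132
4       473   50  adam     150
5       639   60  adam     180
7       114   71  adam     213
filter rows where params_m > 114:
   params_m  acc   opt  acc_x3
0       497   94  adam     282
2       354   44  adam     132
4       473   50  adam     150
5       639   60  adam     180
filter rows where acc >= 50:
   params_m  acc   opt  acc_x3
0       497   94  adam     282
4       473   50  adam     150
5       639   60  adam     180
Then the value at position 0, column 'acc_x3': 282

282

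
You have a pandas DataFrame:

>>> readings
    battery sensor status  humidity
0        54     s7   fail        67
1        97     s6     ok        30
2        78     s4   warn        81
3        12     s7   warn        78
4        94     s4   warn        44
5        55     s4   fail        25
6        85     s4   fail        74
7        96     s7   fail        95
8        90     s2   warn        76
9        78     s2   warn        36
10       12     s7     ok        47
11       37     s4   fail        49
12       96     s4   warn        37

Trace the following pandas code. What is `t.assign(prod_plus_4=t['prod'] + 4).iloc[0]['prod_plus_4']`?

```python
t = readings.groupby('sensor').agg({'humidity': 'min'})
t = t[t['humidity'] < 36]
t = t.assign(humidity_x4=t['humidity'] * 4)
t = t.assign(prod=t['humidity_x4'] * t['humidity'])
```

2504

group by sensor, min of humidity:
        humidity
sensor          
s2            36
s4            25
s6            30
s7            47
filter rows where humidity < 36:
        humidity
sensor          
s4            25
s6            30
add column humidity_x4 = t['humidity'] * 4:
        humidity  humidity_x4
sensor                       
s4            25          100
s6            30          120
add column prod = t['humidity_x4'] * t['humidity']:
        humidity  humidity_x4  prod
sensor                             
s4            25          100  2500
s6            30          120  3600
add column prod_plus_4 = t['prod'] + 4:
        humidity  humidity_x4  prod  prod_plus_4
sensor                                          
s4            25          100  2500         2504
s6            30          120  3600         3604
So iloc[0]['prod_plus_4'] = 2504.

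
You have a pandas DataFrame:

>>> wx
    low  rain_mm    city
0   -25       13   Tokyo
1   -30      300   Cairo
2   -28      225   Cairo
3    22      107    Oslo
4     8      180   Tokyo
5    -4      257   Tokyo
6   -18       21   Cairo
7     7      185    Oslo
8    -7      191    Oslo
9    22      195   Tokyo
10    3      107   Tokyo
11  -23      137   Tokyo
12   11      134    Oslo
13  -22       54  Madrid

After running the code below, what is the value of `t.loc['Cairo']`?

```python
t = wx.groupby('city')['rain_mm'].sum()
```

546

group by city, sum of rain_mm:
city
Cairo     546
Madrid     54
Oslo      617
Tokyo     889
Name: rain_mm, dtype: int64
value at index 'Cairo' → 546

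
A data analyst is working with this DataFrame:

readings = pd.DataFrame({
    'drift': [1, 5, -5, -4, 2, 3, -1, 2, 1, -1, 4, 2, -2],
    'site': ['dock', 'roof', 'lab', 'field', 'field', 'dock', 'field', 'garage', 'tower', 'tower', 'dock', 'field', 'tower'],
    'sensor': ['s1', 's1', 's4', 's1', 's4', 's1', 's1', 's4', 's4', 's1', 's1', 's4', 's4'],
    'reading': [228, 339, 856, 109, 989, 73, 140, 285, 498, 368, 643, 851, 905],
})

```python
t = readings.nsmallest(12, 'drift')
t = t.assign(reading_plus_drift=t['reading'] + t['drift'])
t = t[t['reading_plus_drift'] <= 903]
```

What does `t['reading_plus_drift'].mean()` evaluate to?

450.545454545

take 12 rows with smallest drift:
    drift    site sensor  reading
2      -5     lab     s4      856
3      -4   field     s1      109
12     -2   tower     s4      905
6      -1   field     s1      140
9      -1   tower     s1      368
0       1    dock     s1      228
8       1   tower     s4      498
4       2   field     s4      989
7       2  garage     s4      285
11      2   field     s4      851
5       3    dock     s1       73
10      4    dock     s1      643
add column reading_plus_drift = t['reading'] + t['drift']:
    drift    site sensor  reading  reading_plus_drift
2      -5     lab     s4      856                 851
3      -4   field     s1      109                 105
12     -2   tower     s4      905                 903
6      -1   field     s1      140                 139
9      -1   tower     s1      368                 367
0       1    dock     s1      228                 229
8       1   tower     s4      498                 499
4       2   field     s4      989                 991
7       2  garage     s4      285                 287
11      2   field     s4      851                 853
5       3    dock     s1       73                  76
10      4    dock     s1      643                 647
filter rows where reading_plus_drift <= 903:
    drift    site sensor  reading  reading_plus_drift
2      -5     lab     s4      856                 851
3      -4   field     s1      109                 105
12     -2   tower     s4      905                 903
6      -1   field     s1      140                 139
9      -1   tower     s1      368                 367
0       1    dock     s1      228                 229
8       1   tower     s4      498                 499
7       2  garage     s4      285                 287
11      2   field     s4      851                 853
5       3    dock     s1       73                  76
10      4    dock     s1      643                 647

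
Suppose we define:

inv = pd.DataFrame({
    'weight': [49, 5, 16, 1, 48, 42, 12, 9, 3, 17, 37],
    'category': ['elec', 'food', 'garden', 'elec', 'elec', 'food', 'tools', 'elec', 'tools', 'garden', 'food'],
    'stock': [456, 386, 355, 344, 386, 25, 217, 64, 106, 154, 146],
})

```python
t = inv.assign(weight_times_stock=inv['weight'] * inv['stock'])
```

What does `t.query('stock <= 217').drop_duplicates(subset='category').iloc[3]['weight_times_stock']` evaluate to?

add column weight_times_stock = inv['weight'] * inv['stock']:
    weight category  stock  weight_times_stock
0       49     elec    456               22344
1        5     food    386                1930
2       16   garden    355                5680
3        1     elec    344                 344
4       48     elec    386               18528
5       42     food     25                1050
6       12    tools    217                2604
7        9     elec     64                 576
8        3    tools    106                 318
9       17   garden    154                2618
10      37     food    146                5402
filter rows where stock <= 217:
    weight category  stock  weight_times_stock
5       42     food     25                1050
6       12    tools    217                2604
7        9     elec     64                 576
8        3    tools    106                 318
9       17   garden    154                2618
10      37     food    146                5402
drop duplicate category (keep=first):
   weight category  stock  weight_times_stock
5      42     food     25                1050
6      12    tools    217                2604
7       9     elec     64                 576
9      17   garden    154                2618
Then the value at position 3, column 'weight_times_stock': 2618

2618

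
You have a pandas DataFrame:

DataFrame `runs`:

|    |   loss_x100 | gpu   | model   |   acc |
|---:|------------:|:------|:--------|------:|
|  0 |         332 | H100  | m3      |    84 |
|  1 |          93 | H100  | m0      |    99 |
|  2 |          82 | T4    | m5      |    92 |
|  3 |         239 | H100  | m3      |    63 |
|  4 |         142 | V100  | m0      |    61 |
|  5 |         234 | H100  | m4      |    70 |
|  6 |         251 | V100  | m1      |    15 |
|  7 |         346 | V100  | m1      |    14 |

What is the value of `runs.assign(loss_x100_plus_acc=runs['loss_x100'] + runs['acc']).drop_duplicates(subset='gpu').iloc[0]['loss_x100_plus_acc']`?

416

add column loss_x100_plus_acc = runs['loss_x100'] + runs['acc']:
   loss_x100   gpu model  acc  loss_x100_plus_acc
0        332  H100    m3   84                 416
1         93  H100    m0   99                 192
2         82    T4    m5   92                 174
3        239  H100    m3   63                 302
4        142  V100    m0   61                 203
5        234  H100    m4   70                 304
6        251  V100    m1   15                 266
7        346  V100    m1   14                 360
drop duplicate gpu (keep=first):
   loss_x100   gpu model  acc  loss_x100_plus_acc
0        332  H100    m3   84                 416
2         82    T4    m5   92                 174
4        142  V100    m0   61                 203
Finally, value at position 0, column 'loss_x100_plus_acc' = 416.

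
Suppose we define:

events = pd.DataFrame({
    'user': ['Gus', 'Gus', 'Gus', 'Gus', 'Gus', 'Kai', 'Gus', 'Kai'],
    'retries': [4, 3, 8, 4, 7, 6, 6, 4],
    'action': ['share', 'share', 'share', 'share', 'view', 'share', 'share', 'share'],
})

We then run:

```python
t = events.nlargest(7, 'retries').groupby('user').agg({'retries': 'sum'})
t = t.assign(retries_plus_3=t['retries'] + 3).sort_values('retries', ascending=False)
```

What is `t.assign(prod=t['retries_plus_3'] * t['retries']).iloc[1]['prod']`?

130

take 7 rows with largest retries:
  user  retries action
2  Gus        8  share
4  Gus        7   view
5  Kai        6  share
6  Gus        6  share
0  Gus        4  share
3  Gus        4  share
7  Kai        4  share
group by user, sum of retries:
      retries
user         
Gus        29
Kai        10
add column retries_plus_3 = t['retries'] + 3:
      retries  retries_plus_3
user                         
Gus        29              32
Kai        10              13
sort by retries descending:
      retries  retries_plus_3
user                         
Gus        29              32
Kai        10              13
add column prod = t['retries_plus_3'] * t['retries']:
      retries  retries_plus_3  prod
user                               
Gus        29              32   928
Kai        10              13   130
Reading off the value at position 1, column 'prod', we get 130.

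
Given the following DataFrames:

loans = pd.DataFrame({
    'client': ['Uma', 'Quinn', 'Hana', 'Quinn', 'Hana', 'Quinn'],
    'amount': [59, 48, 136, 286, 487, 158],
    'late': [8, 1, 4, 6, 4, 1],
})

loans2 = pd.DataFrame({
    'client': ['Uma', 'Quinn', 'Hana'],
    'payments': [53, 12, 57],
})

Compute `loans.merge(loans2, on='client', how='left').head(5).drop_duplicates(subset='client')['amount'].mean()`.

81.0

merge on 'client' (how='left') → 6 rows:
  client  amount  late  payments
0    Uma      59     8        53
1  Quinn      48     1        12
2   Hana     136     4        57
3  Quinn     286     6        12
4   Hana     487     4        57
5  Quinn     158     1        12
take first 5 rows:
  client  amount  late  payments
0    Uma      59     8        53
1  Quinn      48     1        12
2   Hana     136     4        57
3  Quinn     286     6        12
4   Hana     487     4        57
drop duplicate client (keep=first):
  client  amount  late  payments
0    Uma      59     8        53
1  Quinn      48     1        12
2   Hana     136     4        57
Hence 81.0.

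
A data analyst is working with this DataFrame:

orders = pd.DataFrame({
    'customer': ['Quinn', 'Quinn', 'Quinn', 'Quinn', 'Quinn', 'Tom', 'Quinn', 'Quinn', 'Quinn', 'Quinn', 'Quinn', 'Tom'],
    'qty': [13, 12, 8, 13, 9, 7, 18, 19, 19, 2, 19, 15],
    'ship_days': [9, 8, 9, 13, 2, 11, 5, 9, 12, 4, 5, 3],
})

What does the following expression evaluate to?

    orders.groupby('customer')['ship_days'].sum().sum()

90

group by customer, sum of ship_days:
customer
Quinn    76
Tom      14
Name: ship_days, dtype: int64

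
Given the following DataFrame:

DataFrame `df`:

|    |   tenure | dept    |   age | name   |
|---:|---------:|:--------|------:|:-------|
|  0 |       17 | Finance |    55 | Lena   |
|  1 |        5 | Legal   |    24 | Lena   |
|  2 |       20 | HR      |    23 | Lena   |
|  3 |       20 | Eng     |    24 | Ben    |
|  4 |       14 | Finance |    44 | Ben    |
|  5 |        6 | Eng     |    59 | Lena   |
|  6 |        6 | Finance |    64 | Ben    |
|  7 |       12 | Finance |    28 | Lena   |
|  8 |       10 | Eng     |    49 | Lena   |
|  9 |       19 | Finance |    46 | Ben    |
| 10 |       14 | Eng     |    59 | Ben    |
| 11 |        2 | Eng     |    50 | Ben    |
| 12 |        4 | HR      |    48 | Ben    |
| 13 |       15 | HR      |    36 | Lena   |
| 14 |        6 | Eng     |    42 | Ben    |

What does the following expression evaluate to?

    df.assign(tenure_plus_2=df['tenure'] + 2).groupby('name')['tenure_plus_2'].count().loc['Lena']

7

add column tenure_plus_2 = df['tenure'] + 2:
    tenure     dept  age  name  tenure_plus_2
0       17  Finance   55  Lena             19
1        5    Legal   24  Lena              7
2       20       HR   23  Lena             22
3       20      Eng   24   Ben             22
4       14  Finance   44   Ben             16
5        6      Eng   59  Lena              8
6        6  Finance   64   Ben              8
7       12  Finance   28  Lena             14
8       10      Eng   49  Lena             12
9       19  Finance   46   Ben             21
10      14      Eng   59   Ben             16
11       2      Eng   50   Ben              4
12       4       HR   48   Ben              6
13      15       HR   36  Lena             17
14       6      Eng   42   Ben              8
group by name, count of tenure_plus_2:
name
Ben     8
Lena    7
Name: tenure_plus_2, dtype: int64
Then the value at index 'Lena': 7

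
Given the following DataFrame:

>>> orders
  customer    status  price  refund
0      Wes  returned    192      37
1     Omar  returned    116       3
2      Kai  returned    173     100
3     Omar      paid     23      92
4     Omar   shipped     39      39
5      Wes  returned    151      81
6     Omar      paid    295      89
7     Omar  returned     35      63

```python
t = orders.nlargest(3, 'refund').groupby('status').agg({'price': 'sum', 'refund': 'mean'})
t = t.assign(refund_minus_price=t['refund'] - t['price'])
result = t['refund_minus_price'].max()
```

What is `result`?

-73.0

take 3 rows with largest refund:
  customer    status  price  refund
2      Kai  returned    173     100
3     Omar      paid     23      92
6     Omar      paid    295      89
group by status: sum(price), mean(refund):
          price  refund
status                 
paid        318    90.5
returned    173   100.0
add column refund_minus_price = t['refund'] - t['price']:
          price  refund  refund_minus_price
status                                     
paid        318    90.5              -227.5
returned    173   100.0               -73.0
Finally, max of column 'refund_minus_price' = -73.0.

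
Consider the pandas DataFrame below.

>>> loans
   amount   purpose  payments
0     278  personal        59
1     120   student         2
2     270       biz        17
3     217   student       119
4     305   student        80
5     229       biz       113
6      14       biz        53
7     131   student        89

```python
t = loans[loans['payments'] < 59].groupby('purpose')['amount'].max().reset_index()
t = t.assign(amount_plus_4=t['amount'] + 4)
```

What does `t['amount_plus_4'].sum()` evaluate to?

398

filter rows where payments < 59:
   amount  purpose  payments
1     120  student         2
2     270      biz        17
6      14      biz        53
group by purpose, max of amount:
purpose
biz        270
student    120
Name: amount, dtype: int64
reset_index():
   purpose  amount
0      biz     270
1  student     120
add column amount_plus_4 = t['amount'] + 4:
   purpose  amount  amount_plus_4
0      biz     270            274
1  student     120            124
Reading off the sum of column 'amount_plus_4', we get 398.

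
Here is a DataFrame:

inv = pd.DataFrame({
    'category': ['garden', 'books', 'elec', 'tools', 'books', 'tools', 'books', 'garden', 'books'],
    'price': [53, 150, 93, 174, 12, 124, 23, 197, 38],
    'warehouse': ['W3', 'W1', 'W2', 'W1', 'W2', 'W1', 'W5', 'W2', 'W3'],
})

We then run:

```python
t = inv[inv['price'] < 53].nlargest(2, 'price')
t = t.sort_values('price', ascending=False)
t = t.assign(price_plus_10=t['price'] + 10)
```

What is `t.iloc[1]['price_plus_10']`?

filter rows where price < 53:
  category  price warehouse
4    books     12        W2
6    books     23        W5
8    books     38        W3
take 2 rows with largest price:
  category  price warehouse
8    books     38        W3
6    books     23        W5
sort by price descending:
  category  price warehouse
8    books     38        W3
6    books     23        W5
add column price_plus_10 = t['price'] + 10:
  category  price warehouse  price_plus_10
8    books     38        W3             48
6    books     23        W5             33
Then the value at position 1, column 'price_plus_10': 33

33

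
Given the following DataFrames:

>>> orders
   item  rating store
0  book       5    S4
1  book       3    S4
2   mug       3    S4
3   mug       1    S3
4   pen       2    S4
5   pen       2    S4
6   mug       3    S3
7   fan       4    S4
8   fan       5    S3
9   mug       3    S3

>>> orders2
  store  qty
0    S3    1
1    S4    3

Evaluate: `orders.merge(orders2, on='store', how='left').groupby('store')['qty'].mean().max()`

3.0

merge on 'store' (how='left') → 10 rows:
   item  rating store  qty
0  book       5    S4    3
1  book       3    S4    3
2   mug       3    S4    3
3   mug       1    S3    1
4   pen       2    S4    3
5   pen       2    S4    3
6   mug       3    S3    1
7   fan       4    S4    3
8   fan       5    S3    1
9   mug       3    S3    1
group by store, mean of qty:
store
S3    1.0
S4    3.0
Name: qty, dtype: float64
Finally, max of the resulting series = 3.0.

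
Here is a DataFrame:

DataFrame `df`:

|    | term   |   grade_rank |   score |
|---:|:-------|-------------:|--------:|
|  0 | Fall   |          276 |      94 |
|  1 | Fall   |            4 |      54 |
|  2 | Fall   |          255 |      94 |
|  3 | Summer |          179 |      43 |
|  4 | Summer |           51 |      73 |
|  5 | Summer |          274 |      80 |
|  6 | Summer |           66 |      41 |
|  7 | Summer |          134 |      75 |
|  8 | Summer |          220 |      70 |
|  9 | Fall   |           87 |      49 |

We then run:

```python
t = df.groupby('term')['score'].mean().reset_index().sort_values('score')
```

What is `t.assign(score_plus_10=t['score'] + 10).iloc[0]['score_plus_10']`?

73.6666666667

group by term, mean of score:
term
Fall      72.750000
Summer    63.666667
Name: score, dtype: float64
reset_index():
     term      score
0    Fall  72.750000
1  Summer  63.666667
sort by score:
     term      score
1  Summer  63.666667
0    Fall  72.750000
add column score_plus_10 = t['score'] + 10:
     term      score  score_plus_10
1  Summer  63.666667      73.666667
0    Fall  72.750000      82.750000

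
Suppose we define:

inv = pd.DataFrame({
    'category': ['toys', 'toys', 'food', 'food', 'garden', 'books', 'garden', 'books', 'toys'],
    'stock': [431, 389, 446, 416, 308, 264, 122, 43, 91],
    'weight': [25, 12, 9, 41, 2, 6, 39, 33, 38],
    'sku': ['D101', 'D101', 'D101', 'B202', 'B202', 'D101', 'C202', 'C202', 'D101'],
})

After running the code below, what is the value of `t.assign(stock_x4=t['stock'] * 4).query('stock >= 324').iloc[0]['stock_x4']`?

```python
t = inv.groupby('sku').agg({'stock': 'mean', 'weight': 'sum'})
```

group by sku: mean(stock), sum(weight):
      stock  weight
sku                
B202  362.0      43
C202   82.5      72
D101  324.2      90
add column stock_x4 = t['stock'] * 4:
      stock  weight  stock_x4
sku                          
B202  362.0      43    1448.0
C202   82.5      72     330.0
D101  324.2      90    1296.8
filter rows where stock >= 324:
      stock  weight  stock_x4
sku                          
B202  362.0      43    1448.0
D101  324.2      90    1296.8
Then the value at position 0, column 'stock_x4': 1448.0

1448.0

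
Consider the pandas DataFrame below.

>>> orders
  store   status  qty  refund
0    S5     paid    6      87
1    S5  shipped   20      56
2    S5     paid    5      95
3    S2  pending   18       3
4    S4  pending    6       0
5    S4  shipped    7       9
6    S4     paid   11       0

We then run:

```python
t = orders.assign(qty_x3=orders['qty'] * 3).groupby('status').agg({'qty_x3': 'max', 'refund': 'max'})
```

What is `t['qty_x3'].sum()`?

147

add column qty_x3 = orders['qty'] * 3:
  store   status  qty  refund  qty_x3
0    S5     paid    6      87      18
1    S5  shipped   20      56      60
2    S5     paid    5      95      15
3    S2  pending   18       3      54
4    S4  pending    6       0      18
5    S4  shipped    7       9      21
6    S4     paid   11       0      33
group by status: max(qty_x3), max(refund):
         qty_x3  refund
status                 
paid         33      95
pending      54       3
shipped      60      56
So sum() = 147.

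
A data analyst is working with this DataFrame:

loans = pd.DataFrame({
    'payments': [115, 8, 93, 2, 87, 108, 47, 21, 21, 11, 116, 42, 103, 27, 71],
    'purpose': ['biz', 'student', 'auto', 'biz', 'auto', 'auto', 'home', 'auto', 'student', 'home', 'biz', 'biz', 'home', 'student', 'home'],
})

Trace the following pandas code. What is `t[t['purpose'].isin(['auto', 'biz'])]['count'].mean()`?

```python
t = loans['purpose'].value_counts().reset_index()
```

value_counts of purpose:
purpose
biz        4
auto       4
home       4
student    3
Name: count, dtype: int64
reset_index():
   purpose  count
0      biz      4
1     auto      4
2     home      4
3  student      3
filter rows where purpose in ['auto', 'biz']:
  purpose  count
0     biz      4
1    auto      4

4.0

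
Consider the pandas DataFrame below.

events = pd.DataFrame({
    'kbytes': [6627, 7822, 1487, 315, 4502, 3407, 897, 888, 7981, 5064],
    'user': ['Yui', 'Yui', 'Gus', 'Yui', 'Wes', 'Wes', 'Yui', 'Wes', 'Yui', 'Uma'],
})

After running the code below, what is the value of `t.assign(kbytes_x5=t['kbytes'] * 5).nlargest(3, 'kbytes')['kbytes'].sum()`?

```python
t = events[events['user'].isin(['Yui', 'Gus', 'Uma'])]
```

filter rows where user in ['Yui', 'Gus', 'Uma']:
   kbytes user
0    6627  Yui
1    7822  Yui
2    1487  Gus
3     315  Yui
6     897  Yui
8    7981  Yui
9    5064  Uma
add column kbytes_x5 = t['kbytes'] * 5:
   kbytes user  kbytes_x5
0    6627  Yui      33135
1    7822  Yui      39110
2    1487  Gus       7435
3     315  Yui       1575
6     897  Yui       4485
8    7981  Yui      39905
9    5064  Uma      25320
take 3 rows with largest kbytes:
   kbytes user  kbytes_x5
8    7981  Yui      39905
1    7822  Yui      39110
0    6627  Yui      33135

22430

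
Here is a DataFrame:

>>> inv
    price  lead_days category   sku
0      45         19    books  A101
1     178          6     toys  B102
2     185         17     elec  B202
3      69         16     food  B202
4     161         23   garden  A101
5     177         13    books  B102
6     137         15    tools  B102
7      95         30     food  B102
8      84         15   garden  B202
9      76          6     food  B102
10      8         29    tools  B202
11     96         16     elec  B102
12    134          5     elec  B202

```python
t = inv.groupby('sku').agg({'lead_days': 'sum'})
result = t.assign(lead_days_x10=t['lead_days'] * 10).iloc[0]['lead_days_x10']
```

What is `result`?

group by sku, sum of lead_days:
      lead_days
sku            
A101         42
B102         86
B202         82
add column lead_days_x10 = t['lead_days'] * 10:
      lead_days  lead_days_x10
sku                           
A101         42            420
B102         86            860
B202         82            820
So iloc[0]['lead_days_x10'] = 420.

420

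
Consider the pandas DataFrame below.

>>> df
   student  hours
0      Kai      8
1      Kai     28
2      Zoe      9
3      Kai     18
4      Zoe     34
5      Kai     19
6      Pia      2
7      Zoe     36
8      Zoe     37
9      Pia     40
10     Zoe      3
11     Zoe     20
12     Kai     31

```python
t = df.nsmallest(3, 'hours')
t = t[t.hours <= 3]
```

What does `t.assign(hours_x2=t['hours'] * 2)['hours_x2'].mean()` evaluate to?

take 3 rows with smallest hours:
   student  hours
6      Pia      2
10     Zoe      3
0      Kai      8
filter rows where hours <= 3:
   student  hours
6      Pia      2
10     Zoe      3
add column hours_x2 = t['hours'] * 2:
   student  hours  hours_x2
6      Pia      2         4
10     Zoe      3         6
So mean() = 5.0.

5.0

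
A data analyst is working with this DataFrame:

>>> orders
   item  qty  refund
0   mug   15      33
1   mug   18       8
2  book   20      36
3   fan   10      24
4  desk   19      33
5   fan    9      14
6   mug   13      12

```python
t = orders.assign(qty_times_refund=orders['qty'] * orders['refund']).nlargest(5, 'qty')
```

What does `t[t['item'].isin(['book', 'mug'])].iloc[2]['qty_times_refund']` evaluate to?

495

add column qty_times_refund = orders['qty'] * orders['refund']:
   item  qty  refund  qty_times_refund
0   mug   15      33               495
1   mug   18       8               144
2  book   20      36               720
3   fan   10      24               240
4  desk   19      33               627
5   fan    9      14               126
6   mug   13      12               156
take 5 rows with largest qty:
   item  qty  refund  qty_times_refund
2  book   20      36               720
4  desk   19      33               627
1   mug   18       8               144
0   mug   15      33               495
6   mug   13      12               156
filter rows where item in ['book', 'mug']:
   item  qty  refund  qty_times_refund
2  book   20      36               720
1   mug   18       8               144
0   mug   15      33               495
6   mug   13      12               156
Hence 495.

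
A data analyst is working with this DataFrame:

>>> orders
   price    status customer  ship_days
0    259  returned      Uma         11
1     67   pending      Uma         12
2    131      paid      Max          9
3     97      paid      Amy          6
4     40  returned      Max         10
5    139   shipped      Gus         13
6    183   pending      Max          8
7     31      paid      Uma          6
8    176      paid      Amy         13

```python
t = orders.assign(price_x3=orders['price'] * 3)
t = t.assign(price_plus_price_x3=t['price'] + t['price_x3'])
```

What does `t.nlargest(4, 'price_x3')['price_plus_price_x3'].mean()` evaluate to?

add column price_x3 = orders['price'] * 3:
   price    status customer  ship_days  price_x3
0    259  returned      Uma         11       777
1     67   pending      Uma         12       201
2    131      paid      Max          9       393
3     97      paid      Amy          6       291
4     40  returned      Max         10       120
5    139   shipped      Gus         13       417
6    183   pending      Max          8       549
7     31      paid      Uma          6        93
8    176      paid      Amy         13       528
add column price_plus_price_x3 = t['price'] + t['price_x3']:
   price    status customer  ship_days  price_x3  price_plus_price_x3
0    259  returned      Uma         11       777                 1036
1     67   pending      Uma         12       201                  268
2    131      paid      Max          9       393                  524
3     97      paid      Amy          6       291                  388
4     40  returned      Max         10       120                  160
5    139   shipped      Gus         13       417                  556
6    183   pending      Max          8       549                  732
7     31      paid      Uma          6        93                  124
8    176      paid      Amy         13       528                  704
take 4 rows with largest price_x3:
   price    status customer  ship_days  price_x3  price_plus_price_x3
0    259  returned      Uma         11       777                 1036
6    183   pending      Max          8       549                  732
8    176      paid      Amy         13       528                  704
5    139   shipped      Gus         13       417                  556
mean of column 'price_plus_price_x3' → 757.0

757.0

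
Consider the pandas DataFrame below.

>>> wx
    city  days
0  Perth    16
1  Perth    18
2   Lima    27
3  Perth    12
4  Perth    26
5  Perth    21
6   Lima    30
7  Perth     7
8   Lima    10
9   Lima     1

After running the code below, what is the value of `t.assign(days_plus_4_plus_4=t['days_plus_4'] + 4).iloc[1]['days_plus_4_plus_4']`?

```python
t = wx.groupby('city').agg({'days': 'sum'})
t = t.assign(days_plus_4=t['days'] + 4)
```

group by city, sum of days:
       days
city       
Lima     68
Perth   100
add column days_plus_4 = t['days'] + 4:
       days  days_plus_4
city                    
Lima     68           72
Perth   100          104
add column days_plus_4_plus_4 = t['days_plus_4'] + 4:
       days  days_plus_4  days_plus_4_plus_4
city                                        
Lima     68           72                  76
Perth   100          104                 108
Taking the value at position 1, column 'days_plus_4_plus_4' gives 108.

108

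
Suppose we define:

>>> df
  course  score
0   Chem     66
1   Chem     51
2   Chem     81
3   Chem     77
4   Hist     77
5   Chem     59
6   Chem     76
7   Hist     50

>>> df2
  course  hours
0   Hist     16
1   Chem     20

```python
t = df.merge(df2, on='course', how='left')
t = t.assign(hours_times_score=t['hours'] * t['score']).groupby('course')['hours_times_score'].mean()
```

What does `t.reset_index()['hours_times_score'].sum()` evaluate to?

merge on 'course' (how='left') → 8 rows:
  course  score  hours
0   Chem     66     20
1   Chem     51     20
2   Chem     81     20
3   Chem     77     20
4   Hist     77     16
5   Chem     59     20
6   Chem     76     20
7   Hist     50     16
add column hours_times_score = t['hours'] * t['score']:
  course  score  hours  hours_times_score
0   Chem     66     20               1320
1   Chem     51     20               1020
2   Chem     81     20               1620
3   Chem     77     20               1540
4   Hist     77     16               1232
5   Chem     59     20               1180
6   Chem     76     20               1520
7   Hist     50     16                800
group by course, mean of hours_times_score:
course
Chem    1366.666667
Hist    1016.000000
Name: hours_times_score, dtype: float64
reset_index():
  course  hours_times_score
0   Chem        1366.666667
1   Hist        1016.000000
Hence 2382.66666667.

2382.66666667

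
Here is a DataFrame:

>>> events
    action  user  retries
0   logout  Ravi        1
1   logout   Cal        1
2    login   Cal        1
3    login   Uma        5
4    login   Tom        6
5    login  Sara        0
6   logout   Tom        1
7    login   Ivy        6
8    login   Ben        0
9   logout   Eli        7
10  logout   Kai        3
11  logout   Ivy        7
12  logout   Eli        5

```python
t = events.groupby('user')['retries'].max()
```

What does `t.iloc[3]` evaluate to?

group by user, max of retries:
user
Ben     0
Cal     1
Eli     7
Ivy     7
Kai     3
Ravi    1
Sara    0
Tom     6
Uma     5
Name: retries, dtype: int64
Finally, value at position 3 = 7.

7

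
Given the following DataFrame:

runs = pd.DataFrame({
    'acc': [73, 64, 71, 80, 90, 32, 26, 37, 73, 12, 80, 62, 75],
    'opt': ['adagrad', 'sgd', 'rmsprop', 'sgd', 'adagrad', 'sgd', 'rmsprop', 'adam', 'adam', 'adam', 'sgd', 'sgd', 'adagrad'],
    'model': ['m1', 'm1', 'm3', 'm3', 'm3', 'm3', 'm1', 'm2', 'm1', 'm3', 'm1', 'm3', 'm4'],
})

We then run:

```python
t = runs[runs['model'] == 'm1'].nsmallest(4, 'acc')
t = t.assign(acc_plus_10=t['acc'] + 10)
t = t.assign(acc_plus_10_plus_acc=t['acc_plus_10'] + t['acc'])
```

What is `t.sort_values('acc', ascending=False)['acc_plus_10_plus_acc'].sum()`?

filter rows where model == 'm1':
    acc      opt model
0    73  adagrad    m1
1    64      sgd    m1
6    26  rmsprop    m1
8    73     adam    m1
10   80      sgd    m1
take 4 rows with smallest acc:
   acc      opt model
6   26  rmsprop    m1
1   64      sgd    m1
0   73  adagrad    m1
8   73     adam    m1
add column acc_plus_10 = t['acc'] + 10:
   acc      opt model  acc_plus_10
6   26  rmsprop    m1           36
1   64      sgd    m1           74
0   73  adagrad    m1           83
8   73     adam    m1           83
add column acc_plus_10_plus_acc = t['acc_plus_10'] + t['acc']:
   acc      opt model  acc_plus_10  acc_plus_10_plus_acc
6   26  rmsprop    m1           36                    62
1   64      sgd    m1           74                   138
0   73  adagrad    m1           83                   156
8   73     adam    m1           83                   156
sort by acc descending:
   acc      opt model  acc_plus_10  acc_plus_10_plus_acc
0   73  adagrad    m1           83                   156
8   73     adam    m1           83                   156
1   64      sgd    m1           74                   138
6   26  rmsprop    m1           36                    62

512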